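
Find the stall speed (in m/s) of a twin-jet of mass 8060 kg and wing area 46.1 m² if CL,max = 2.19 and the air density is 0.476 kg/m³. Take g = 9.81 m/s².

V_stall = 57.4 m/s

At stall, lift equals weight: L = W = m·g = 8060 × 9.81 = 79070 N.
V_stall = √(2W/(ρ·S·CL,max)) = √(2 × 79070 / (0.476 × 46.1 × 2.19))
V_stall = √3291 = 57.4 m/s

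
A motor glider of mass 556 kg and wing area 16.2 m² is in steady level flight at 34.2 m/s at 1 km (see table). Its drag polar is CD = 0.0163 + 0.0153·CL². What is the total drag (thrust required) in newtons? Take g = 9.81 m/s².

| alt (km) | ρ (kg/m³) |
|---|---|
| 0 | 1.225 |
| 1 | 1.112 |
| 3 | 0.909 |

At 1 km, from the table: ρ = 1.112 kg/m³.
Level flight ⇒ L = W = m·g = 556 × 9.81 = 5454.4 N.
Dynamic pressure q = 0.5 × 1.112 × 34.2² = 650.3 Pa.
Required CL = L/(qS) = 5454.4/(650.3·16.2) = 0.5177.
CD = 0.0163 + 0.0153 × 0.5177² = 0.0204.
D = q·S·CD = 650.3 × 16.2 × 0.0204 = 214.9 N

D = 215 N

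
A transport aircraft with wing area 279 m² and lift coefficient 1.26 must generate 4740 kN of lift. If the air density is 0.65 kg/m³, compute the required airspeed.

L = ½ρv²S·CL ⇒ v = √(2L/(ρ·S·CL))
v = √(2 × 4.74×10^6 / (0.65 × 279 × 1.26)) = √41490 = 204 m/s

v = 204 m/s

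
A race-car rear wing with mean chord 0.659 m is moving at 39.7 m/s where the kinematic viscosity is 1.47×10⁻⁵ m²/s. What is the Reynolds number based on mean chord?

Re = 1.78×10^6

Re = v·c/ν = 39.7 × 0.659 / (1.47×10⁻⁵) = 1.78×10^6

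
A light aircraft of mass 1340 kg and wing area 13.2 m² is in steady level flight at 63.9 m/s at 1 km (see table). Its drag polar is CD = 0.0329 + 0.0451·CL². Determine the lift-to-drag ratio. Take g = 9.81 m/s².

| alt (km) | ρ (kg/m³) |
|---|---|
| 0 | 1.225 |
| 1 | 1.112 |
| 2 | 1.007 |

At 1 km, from the table: ρ = 1.112 kg/m³.
Weight W = mg = 1340 × 9.81 = 13145 N; in level flight L = W.
q = ½ρv² = ½ × 1.112 × 63.9² = 2270 Pa.
CL = 2W/(ρv²S) = 2×13145/(1.112×63.9²×13.2) = 0.4387.
CD = 0.0329 + 0.0451 × 0.4387² = 0.04158.
L/D = CL/CD = 0.4387 / 0.04158 = 10.6

L/D = 10.6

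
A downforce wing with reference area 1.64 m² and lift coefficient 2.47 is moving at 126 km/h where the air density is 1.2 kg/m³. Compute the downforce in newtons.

L = 2980 N

Convert speed: v = 126 km/h ÷ 3.6 = 35 m/s.
Dynamic pressure q = ½ρv² = ½ × 1.2 × 35² = 735 Pa.
L = q·S·CL = 735 × 1.64 × 2.47 = 2980 N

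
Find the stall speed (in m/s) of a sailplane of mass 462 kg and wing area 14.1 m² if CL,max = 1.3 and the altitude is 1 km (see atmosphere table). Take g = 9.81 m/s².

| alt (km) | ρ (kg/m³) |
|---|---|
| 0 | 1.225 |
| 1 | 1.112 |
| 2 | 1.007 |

At 1 km, from the table: ρ = 1.112 kg/m³.
Weight W = mg = 462 × 9.81 = 4532 N.
V_stall = √(2W/(ρ·S·CL,max)) = √(2 × 4532 / (1.112 × 14.1 × 1.3))
V_stall = √444.7 = 21.1 m/s

V_stall = 21.1 m/s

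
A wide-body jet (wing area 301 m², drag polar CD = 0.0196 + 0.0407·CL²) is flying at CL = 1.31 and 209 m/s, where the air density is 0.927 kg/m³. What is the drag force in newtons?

D = 5.45×10^5 N

CD = 0.0196 + 0.0407 × 1.31² = 0.08945
D = ½ρv²S·CD = ½ × 0.927 × 209² × 301 × 0.08945 = 5.45×10^5 N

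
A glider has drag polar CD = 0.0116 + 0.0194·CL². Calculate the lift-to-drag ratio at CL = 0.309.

CD = 0.0116 + 0.0194 × 0.309² = 0.01345
L/D = CL/CD = 0.309 / 0.01345 = 23

L/D = 23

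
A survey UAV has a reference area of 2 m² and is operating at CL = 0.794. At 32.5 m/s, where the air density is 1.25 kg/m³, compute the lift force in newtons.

L = 1050 N

Dynamic pressure q = ½ρv² = ½ × 1.25 × 32.5² = 660.2 Pa.
L = q·S·CL = 660.2 × 2 × 0.794 = 1050 N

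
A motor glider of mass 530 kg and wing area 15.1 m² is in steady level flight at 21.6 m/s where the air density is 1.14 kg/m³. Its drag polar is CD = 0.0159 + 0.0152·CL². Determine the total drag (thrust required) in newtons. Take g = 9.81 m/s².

D = 166 N

Level flight ⇒ L = W = m·g = 530 × 9.81 = 5199.3 N.
q = ½ρv² = ½ × 1.14 × 21.6² = 265.9 Pa.
CL = W/(q·S) = 5199.3 / (265.9 × 15.1) = 1.295.
CD = 0.0159 + 0.0152 × 1.295² = 0.04138.
D = q·S·CD = 265.9 × 15.1 × 0.04138 = 166.2 N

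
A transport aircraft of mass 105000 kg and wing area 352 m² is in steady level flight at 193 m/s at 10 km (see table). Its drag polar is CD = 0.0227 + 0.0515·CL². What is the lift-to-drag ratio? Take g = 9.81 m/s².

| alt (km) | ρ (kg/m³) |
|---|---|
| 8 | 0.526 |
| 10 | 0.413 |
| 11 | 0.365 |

L/D = 12.6

At 10 km, from the table: ρ = 0.413 kg/m³.
Weight W = mg = 105000 × 9.81 = 1.03×10^6 N; in level flight L = W.
q = ½ρv² = ½ × 0.413 × 193² = 7692 Pa.
Required CL = L/(qS) = 1.03×10^6/(7692·352) = 0.3804.
CD = 0.0227 + 0.0515 × 0.3804² = 0.03015.
L/D = CL/CD = 0.3804 / 0.03015 = 12.6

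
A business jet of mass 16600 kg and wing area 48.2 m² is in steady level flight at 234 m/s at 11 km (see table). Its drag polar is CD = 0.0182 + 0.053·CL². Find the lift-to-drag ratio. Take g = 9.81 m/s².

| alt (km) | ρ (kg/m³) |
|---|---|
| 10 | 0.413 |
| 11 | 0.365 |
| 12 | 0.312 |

L/D = 13.9

At 11 km, from the table: ρ = 0.365 kg/m³.
In steady level flight, lift balances weight: W = mg = 16600 × 9.81 = 1.6285×10^5 N.
q = ½ρv² = ½ × 0.365 × 234² = 9993 Pa.
Required CL = L/(qS) = 1.6285×10^5/(9993·48.2) = 0.3381.
CD = 0.0182 + 0.053 × 0.3381² = 0.02426.
L/D = CL/CD = 0.3381 / 0.02426 = 13.9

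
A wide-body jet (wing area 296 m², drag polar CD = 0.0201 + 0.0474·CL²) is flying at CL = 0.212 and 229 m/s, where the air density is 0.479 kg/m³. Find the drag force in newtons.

D = 82600 N

CD = 0.0201 + 0.0474 × 0.212² = 0.02223
D = ½ρv²S·CD = ½ × 0.479 × 229² × 296 × 0.02223 = 82600 N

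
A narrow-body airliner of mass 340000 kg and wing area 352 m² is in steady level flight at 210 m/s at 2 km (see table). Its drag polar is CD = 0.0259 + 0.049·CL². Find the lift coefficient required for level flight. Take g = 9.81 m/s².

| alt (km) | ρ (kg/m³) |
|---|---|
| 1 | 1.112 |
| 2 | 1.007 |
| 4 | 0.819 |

At 2 km, from the table: ρ = 1.007 kg/m³.
In steady level flight, lift balances weight: W = mg = 340000 × 9.81 = 3.3354×10^6 N.
q = ½ρv² = ½ × 1.007 × 210² = 22200 Pa.
CL = W/(q·S) = 3.3354×10^6 / (22200 × 352) = 0.4267.

CL = 0.427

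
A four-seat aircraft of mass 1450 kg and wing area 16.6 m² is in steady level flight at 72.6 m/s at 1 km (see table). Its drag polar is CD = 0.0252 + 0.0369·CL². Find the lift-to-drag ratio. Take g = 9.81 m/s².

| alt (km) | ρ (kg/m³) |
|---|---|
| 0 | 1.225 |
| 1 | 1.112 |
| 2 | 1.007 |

L/D = 10.3

At 1 km, from the table: ρ = 1.112 kg/m³.
Level flight ⇒ L = W = m·g = 1450 × 9.81 = 14224 N.
q = ½ρv² = ½ × 1.112 × 72.6² = 2931 Pa.
CL = 2W/(ρv²S) = 2×14224/(1.112×72.6²×16.6) = 0.2924.
CD = 0.0252 + 0.0369 × 0.2924² = 0.02835.
L/D = CL/CD = 0.2924 / 0.02835 = 10.3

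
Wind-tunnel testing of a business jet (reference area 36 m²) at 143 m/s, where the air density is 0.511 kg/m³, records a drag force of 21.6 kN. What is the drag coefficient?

CD = 0.115

From D = ½ρv²S·CD, rearranging gives CD = 2D/(ρv²S).
CD = 2 × 21600 / (0.511 × 143² × 36) = 0.115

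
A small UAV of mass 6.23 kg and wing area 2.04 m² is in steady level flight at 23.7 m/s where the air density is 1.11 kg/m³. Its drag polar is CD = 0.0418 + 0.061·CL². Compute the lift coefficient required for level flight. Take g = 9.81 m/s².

In steady level flight, lift balances weight: W = mg = 6.23 × 9.81 = 61.116 N.
Dynamic pressure q = 0.5 × 1.11 × 23.7² = 311.7 Pa.
CL = 2W/(ρv²S) = 2×61.116/(1.11×23.7²×2.04) = 0.0961.

CL = 0.0961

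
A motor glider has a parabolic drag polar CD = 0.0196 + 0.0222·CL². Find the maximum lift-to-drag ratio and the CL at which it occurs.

(L/D)max = 24, at CL = 0.94

For CD = CD0 + K·CL², (L/D)max occurs at CL* = √(CD0/K) and equals 1/(2√(K·CD0)).
(L/D)max = 1/(2√(0.0222 × 0.0196)) = 1/(2 × 0.02086) = 24
CL* = √(0.0196/0.0222) = 0.94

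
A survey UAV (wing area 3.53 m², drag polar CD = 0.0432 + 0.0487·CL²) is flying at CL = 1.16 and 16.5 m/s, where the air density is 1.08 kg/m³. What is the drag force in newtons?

D = 56.4 N

CD = 0.0432 + 0.0487 × 1.16² = 0.1087
D = ½ρv²S·CD = ½ × 1.08 × 16.5² × 3.53 × 0.1087 = 56.4 N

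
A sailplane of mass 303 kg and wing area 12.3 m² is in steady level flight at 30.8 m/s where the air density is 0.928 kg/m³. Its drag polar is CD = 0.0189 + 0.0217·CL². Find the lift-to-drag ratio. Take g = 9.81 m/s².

In steady level flight, lift balances weight: W = mg = 303 × 9.81 = 2972.4 N.
Dynamic pressure q = 0.5 × 0.928 × 30.8² = 440.2 Pa.
CL = 2W/(ρv²S) = 2×2972.4/(0.928×30.8²×12.3) = 0.549.
CD = 0.0189 + 0.0217 × 0.549² = 0.02544.
L/D = CL/CD = 0.549 / 0.02544 = 21.6

L/D = 21.6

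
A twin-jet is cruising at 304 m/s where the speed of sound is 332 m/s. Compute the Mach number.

M = 0.916

M = v/a = 304 / 332 = 0.916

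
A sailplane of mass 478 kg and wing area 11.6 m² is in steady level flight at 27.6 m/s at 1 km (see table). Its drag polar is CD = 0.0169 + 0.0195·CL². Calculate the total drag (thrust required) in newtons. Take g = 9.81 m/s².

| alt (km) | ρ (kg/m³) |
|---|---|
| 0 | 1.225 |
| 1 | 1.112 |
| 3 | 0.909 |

At 1 km, from the table: ρ = 1.112 kg/m³.
Level flight ⇒ L = W = m·g = 478 × 9.81 = 4689.2 N.
q = ½ρv² = ½ × 1.112 × 27.6² = 423.5 Pa.
CL = 2W/(ρv²S) = 2×4689.2/(1.112×27.6²×11.6) = 0.9544.
CD = 0.0169 + 0.0195 × 0.9544² = 0.03466.
D = q·S·CD = 423.5 × 11.6 × 0.03466 = 170.3 N

D = 170 N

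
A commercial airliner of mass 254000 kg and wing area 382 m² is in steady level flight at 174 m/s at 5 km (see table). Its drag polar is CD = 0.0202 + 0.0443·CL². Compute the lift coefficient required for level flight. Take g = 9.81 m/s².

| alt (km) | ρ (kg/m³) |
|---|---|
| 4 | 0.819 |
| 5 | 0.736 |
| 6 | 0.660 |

CL = 0.585

At 5 km, from the table: ρ = 0.736 kg/m³.
Level flight ⇒ L = W = m·g = 254000 × 9.81 = 2.4917×10^6 N.
Dynamic pressure q = 0.5 × 0.736 × 174² = 11140 Pa.
Required CL = L/(qS) = 2.4917×10^6/(11140·382) = 0.5855.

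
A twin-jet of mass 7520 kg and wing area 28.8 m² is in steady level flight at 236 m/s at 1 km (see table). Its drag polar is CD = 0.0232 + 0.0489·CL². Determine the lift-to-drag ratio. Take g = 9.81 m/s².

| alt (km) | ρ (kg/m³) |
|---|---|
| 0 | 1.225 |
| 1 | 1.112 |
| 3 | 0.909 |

L/D = 3.51

At 1 km, from the table: ρ = 1.112 kg/m³.
In steady level flight, lift balances weight: W = mg = 7520 × 9.81 = 73771 N.
q = ½ρv² = ½ × 1.112 × 236² = 30970 Pa.
CL = W/(q·S) = 73771 / (30970 × 28.8) = 0.08272.
CD = 0.0232 + 0.0489 × 0.08272² = 0.02353.
L/D = CL/CD = 0.08272 / 0.02353 = 3.51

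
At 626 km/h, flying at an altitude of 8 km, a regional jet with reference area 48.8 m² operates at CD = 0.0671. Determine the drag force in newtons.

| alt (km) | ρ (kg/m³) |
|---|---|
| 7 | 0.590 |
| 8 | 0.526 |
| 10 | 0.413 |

D = 26000 N

At 8 km, from the table: ρ = 0.526 kg/m³.
Convert speed: v = 626 km/h ÷ 3.6 = 173.9 m/s.
Dynamic pressure q = ½ρv² = ½ × 0.526 × 173.9² = 7952 Pa.
D = q·S·CD = 7952 × 48.8 × 0.0671 = 26000 N ≈ 26 kN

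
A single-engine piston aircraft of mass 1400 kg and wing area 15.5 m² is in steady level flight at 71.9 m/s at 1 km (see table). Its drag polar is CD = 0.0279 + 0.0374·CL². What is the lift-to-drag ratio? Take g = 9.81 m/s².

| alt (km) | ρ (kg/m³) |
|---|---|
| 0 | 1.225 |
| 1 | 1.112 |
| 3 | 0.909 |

L/D = 9.8

At 1 km, from the table: ρ = 1.112 kg/m³.
In steady level flight, lift balances weight: W = mg = 1400 × 9.81 = 13734 N.
q = ½ρv² = ½ × 1.112 × 71.9² = 2874 Pa.
CL = W/(q·S) = 13734 / (2874 × 15.5) = 0.3083.
CD = 0.0279 + 0.0374 × 0.3083² = 0.03145.
L/D = CL/CD = 0.3083 / 0.03145 = 9.8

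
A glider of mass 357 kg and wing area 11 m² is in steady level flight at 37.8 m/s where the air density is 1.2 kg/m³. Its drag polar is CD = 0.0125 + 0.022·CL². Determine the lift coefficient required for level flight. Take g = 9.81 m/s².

Level flight ⇒ L = W = m·g = 357 × 9.81 = 3502.2 N.
Dynamic pressure q = 0.5 × 1.2 × 37.8² = 857.3 Pa.
CL = W/(q·S) = 3502.2 / (857.3 × 11) = 0.3714.

CL = 0.371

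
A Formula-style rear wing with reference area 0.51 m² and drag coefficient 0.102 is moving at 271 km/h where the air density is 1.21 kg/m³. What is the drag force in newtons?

Convert speed: v = 271 km/h ÷ 3.6 = 75.28 m/s.
Dynamic pressure q = ½ρv² = ½ × 1.21 × 75.28² = 3428 Pa.
D = q·S·CD = 3428 × 0.51 × 0.102 = 178 N

D = 178 N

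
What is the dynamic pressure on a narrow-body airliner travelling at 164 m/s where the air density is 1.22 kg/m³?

q = 16400 Pa

q = ½ρv² = ½ × 1.22 × 164² = 16400 Pa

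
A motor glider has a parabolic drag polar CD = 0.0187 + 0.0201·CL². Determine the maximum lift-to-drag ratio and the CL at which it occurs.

For CD = CD0 + K·CL², (L/D)max occurs at CL* = √(CD0/K) and equals 1/(2√(K·CD0)).
(L/D)max = 1/(2√(0.0201 × 0.0187)) = 1/(2 × 0.01939) = 25.8
CL* = √(0.0187/0.0201) = 0.965

(L/D)max = 25.8, at CL = 0.965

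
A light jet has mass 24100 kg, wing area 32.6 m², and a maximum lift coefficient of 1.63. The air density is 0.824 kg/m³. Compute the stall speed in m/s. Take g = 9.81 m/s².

V_stall = 104 m/s

At stall, lift equals weight: L = W = m·g = 24100 × 9.81 = 2.364×10^5 N.
V_stall = √(2W/(ρ·S·CL,max)) = √(2 × 2.364×10^5 / (0.824 × 32.6 × 1.63))
V_stall = √10800 = 104 m/s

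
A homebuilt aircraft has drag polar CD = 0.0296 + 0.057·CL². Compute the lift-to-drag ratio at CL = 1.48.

L/D = 9.58

CD = 0.0296 + 0.057 × 1.48² = 0.1545
L/D = CL/CD = 1.48 / 0.1545 = 9.58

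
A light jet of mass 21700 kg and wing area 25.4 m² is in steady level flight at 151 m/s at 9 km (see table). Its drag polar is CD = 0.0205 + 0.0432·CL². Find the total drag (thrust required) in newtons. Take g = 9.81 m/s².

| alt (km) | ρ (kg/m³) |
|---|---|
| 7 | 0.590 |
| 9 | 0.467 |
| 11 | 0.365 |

D = 17200 N

At 9 km, from the table: ρ = 0.467 kg/m³.
In steady level flight, lift balances weight: W = mg = 21700 × 9.81 = 2.1288×10^5 N.
Dynamic pressure q = 0.5 × 0.467 × 151² = 5324 Pa.
CL = 2W/(ρv²S) = 2×2.1288×10^5/(0.467×151²×25.4) = 1.574.
CD = 0.0205 + 0.0432 × 1.574² = 0.1276.
D = q·S·CD = 5324 × 25.4 × 0.1276 = 17250 N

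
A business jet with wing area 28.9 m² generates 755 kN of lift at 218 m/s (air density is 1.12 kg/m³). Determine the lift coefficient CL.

From L = ½ρv²S·CL, rearranging gives CL = 2L/(ρv²S).
CL = 2 × 7.55×10^5 / (1.12 × 218² × 28.9) = 0.982

CL = 0.982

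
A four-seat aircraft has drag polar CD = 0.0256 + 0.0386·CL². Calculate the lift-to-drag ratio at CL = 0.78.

CD = 0.0256 + 0.0386 × 0.78² = 0.04908
L/D = CL/CD = 0.78 / 0.04908 = 15.9

L/D = 15.9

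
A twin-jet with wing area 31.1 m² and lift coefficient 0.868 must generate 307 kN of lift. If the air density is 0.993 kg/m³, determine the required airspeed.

L = ½ρv²S·CL ⇒ v = √(2L/(ρ·S·CL))
v = √(2 × 3.07×10^5 / (0.993 × 31.1 × 0.868)) = √22910 = 151 m/s

v = 151 m/s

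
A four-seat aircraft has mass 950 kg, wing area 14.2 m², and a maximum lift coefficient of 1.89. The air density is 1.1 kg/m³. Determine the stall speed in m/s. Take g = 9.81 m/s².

V_stall = 25.1 m/s

At stall, lift equals weight: L = W = m·g = 950 × 9.81 = 9320 N.
From L = ½ρV²S·CL,max = W: V_stall = √(2W/(ρSCL,max)) = √(2·9320/(1.1·14.2·1.89))
V_stall = √631.4 = 25.1 m/s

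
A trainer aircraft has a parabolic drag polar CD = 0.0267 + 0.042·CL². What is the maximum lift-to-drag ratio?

For CD = CD0 + K·CL², (L/D)max occurs at CL* = √(CD0/K) and equals 1/(2√(K·CD0)).
(L/D)max = 1/(2√(0.042 × 0.0267)) = 1/(2 × 0.03349) = 14.9

(L/D)max = 14.9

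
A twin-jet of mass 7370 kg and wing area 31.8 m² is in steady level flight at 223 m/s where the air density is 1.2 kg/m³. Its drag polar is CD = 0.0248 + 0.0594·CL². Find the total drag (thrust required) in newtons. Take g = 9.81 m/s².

D = 23900 N

Weight W = mg = 7370 × 9.81 = 72300 N; in level flight L = W.
q = ½ρv² = ½ × 1.2 × 223² = 29840 Pa.
Required CL = L/(qS) = 72300/(29840·31.8) = 0.0762.
CD = 0.0248 + 0.0594 × 0.0762² = 0.02514.
D = q·S·CD = 29840 × 31.8 × 0.02514 = 23860 N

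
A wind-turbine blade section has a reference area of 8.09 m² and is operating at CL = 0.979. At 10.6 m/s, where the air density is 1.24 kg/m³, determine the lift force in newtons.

Dynamic pressure q = ½ρv² = ½ × 1.24 × 10.6² = 69.66 Pa.
L = q·S·CL = 69.66 × 8.09 × 0.979 = 552 N

L = 552 N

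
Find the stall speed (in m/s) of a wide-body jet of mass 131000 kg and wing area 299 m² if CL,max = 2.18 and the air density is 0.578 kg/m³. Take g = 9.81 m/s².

V_stall = 82.6 m/s

Stall occurs when L = W at CL,max. W = mg = 131000 × 9.81 = 1.285×10^6 N.
From L = ½ρV²S·CL,max = W: V_stall = √(2W/(ρSCL,max)) = √(2·1.285×10^6/(0.578·299·2.18))
V_stall = √6822 = 82.6 m/s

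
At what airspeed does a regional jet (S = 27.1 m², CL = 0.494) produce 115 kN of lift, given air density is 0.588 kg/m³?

L = ½ρv²S·CL ⇒ v = √(2L/(ρ·S·CL))
v = √(2 × 1.15×10^5 / (0.588 × 27.1 × 0.494)) = √29220 = 171 m/s

v = 171 m/s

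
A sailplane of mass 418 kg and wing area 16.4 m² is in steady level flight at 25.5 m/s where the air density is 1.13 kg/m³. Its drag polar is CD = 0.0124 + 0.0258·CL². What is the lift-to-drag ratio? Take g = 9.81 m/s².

Level flight ⇒ L = W = m·g = 418 × 9.81 = 4100.6 N.
q = ½ρv² = ½ × 1.13 × 25.5² = 367.4 Pa.
Required CL = L/(qS) = 4100.6/(367.4·16.4) = 0.6806.
CD = 0.0124 + 0.0258 × 0.6806² = 0.02435.
L/D = CL/CD = 0.6806 / 0.02435 = 27.9

L/D = 27.9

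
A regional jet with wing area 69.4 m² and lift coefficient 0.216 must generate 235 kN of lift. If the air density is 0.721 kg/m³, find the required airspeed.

L = ½ρv²S·CL ⇒ v = √(2L/(ρ·S·CL))
v = √(2 × 2.35×10^5 / (0.721 × 69.4 × 0.216)) = √43490 = 209 m/s

v = 209 m/s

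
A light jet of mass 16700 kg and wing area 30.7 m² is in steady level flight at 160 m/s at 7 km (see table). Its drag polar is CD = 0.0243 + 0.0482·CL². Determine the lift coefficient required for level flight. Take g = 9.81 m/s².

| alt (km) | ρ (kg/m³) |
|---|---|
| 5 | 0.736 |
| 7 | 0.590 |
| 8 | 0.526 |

CL = 0.707

At 7 km, from the table: ρ = 0.590 kg/m³.
Weight W = mg = 16700 × 9.81 = 1.6383×10^5 N; in level flight L = W.
Dynamic pressure q = 0.5 × 0.59 × 160² = 7552 Pa.
Required CL = L/(qS) = 1.6383×10^5/(7552·30.7) = 0.7066.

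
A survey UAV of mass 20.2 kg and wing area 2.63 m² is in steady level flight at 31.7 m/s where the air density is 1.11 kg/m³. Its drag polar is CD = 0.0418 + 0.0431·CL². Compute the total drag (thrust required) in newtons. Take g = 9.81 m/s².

D = 62.5 N

In steady level flight, lift balances weight: W = mg = 20.2 × 9.81 = 198.16 N.
q = ½ρv² = ½ × 1.11 × 31.7² = 557.7 Pa.
CL = W/(q·S) = 198.16 / (557.7 × 2.63) = 0.1351.
CD = 0.0418 + 0.0431 × 0.1351² = 0.04259.
D = q·S·CD = 557.7 × 2.63 × 0.04259 = 62.47 N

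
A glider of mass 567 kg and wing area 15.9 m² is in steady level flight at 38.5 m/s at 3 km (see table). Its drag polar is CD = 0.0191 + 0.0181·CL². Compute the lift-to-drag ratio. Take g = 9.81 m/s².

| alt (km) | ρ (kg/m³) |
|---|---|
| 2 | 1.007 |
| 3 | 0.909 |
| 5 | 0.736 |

At 3 km, from the table: ρ = 0.909 kg/m³.
Weight W = mg = 567 × 9.81 = 5562.3 N; in level flight L = W.
q = ½ρv² = ½ × 0.909 × 38.5² = 673.7 Pa.
Required CL = L/(qS) = 5562.3/(673.7·15.9) = 0.5193.
CD = 0.0191 + 0.0181 × 0.5193² = 0.02398.
L/D = CL/CD = 0.5193 / 0.02398 = 21.7

L/D = 21.7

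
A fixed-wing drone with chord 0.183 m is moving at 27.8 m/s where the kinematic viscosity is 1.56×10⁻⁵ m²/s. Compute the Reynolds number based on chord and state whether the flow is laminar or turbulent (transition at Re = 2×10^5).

Re = v·c/ν = 27.8 × 0.183 / (1.56×10⁻⁵) = 3.26×10^5
Since 3.26×10^5 > 2×10^5, the flow is turbulent.

Re = 3.26×10^5 (turbulent)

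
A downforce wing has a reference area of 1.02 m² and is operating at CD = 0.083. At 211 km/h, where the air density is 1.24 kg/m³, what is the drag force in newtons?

Convert speed: v = 211 km/h ÷ 3.6 = 58.61 m/s.
Dynamic pressure q = ½ρv² = ½ × 1.24 × 58.61² = 2130 Pa.
D = q·S·CD = 2130 × 1.02 × 0.083 = 180 N

D = 180 N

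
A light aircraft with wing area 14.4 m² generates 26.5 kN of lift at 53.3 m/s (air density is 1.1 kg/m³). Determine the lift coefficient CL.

From L = ½ρv²S·CL, rearranging gives CL = 2L/(ρv²S).
CL = 2 × 26500 / (1.1 × 53.3² × 14.4) = 1.18

CL = 1.18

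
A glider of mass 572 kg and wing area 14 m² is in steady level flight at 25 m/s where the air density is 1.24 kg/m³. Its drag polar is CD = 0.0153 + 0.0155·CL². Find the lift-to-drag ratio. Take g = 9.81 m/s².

L/D = 32.4

In steady level flight, lift balances weight: W = mg = 572 × 9.81 = 5611.3 N.
Dynamic pressure q = 0.5 × 1.24 × 25² = 387.5 Pa.
CL = W/(q·S) = 5611.3 / (387.5 × 14) = 1.034.
CD = 0.0153 + 0.0155 × 1.034² = 0.03188.
L/D = CL/CD = 1.034 / 0.03188 = 32.4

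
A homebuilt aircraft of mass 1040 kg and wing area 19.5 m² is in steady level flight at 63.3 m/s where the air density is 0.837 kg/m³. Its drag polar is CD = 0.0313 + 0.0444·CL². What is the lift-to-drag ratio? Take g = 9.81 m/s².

Level flight ⇒ L = W = m·g = 1040 × 9.81 = 10202 N.
Dynamic pressure q = 0.5 × 0.837 × 63.3² = 1677 Pa.
Required CL = L/(qS) = 10202/(1677·19.5) = 0.312.
CD = 0.0313 + 0.0444 × 0.312² = 0.03562.
L/D = CL/CD = 0.312 / 0.03562 = 8.76

L/D = 8.76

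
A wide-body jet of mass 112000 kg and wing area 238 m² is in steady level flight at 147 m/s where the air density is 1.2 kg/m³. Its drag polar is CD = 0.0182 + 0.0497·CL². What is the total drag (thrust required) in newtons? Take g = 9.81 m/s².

Level flight ⇒ L = W = m·g = 112000 × 9.81 = 1.0987×10^6 N.
q = ½ρv² = ½ × 1.2 × 147² = 12970 Pa.
Required CL = L/(qS) = 1.0987×10^6/(12970·238) = 0.3561.
CD = 0.0182 + 0.0497 × 0.3561² = 0.0245.
D = q·S·CD = 12970 × 238 × 0.0245 = 75600 N

D = 75600 N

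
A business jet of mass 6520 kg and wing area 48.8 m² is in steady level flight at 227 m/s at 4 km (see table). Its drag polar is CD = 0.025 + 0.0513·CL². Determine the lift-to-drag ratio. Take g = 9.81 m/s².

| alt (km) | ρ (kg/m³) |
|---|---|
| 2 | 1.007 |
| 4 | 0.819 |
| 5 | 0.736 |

L/D = 2.47

At 4 km, from the table: ρ = 0.819 kg/m³.
Level flight ⇒ L = W = m·g = 6520 × 9.81 = 63961 N.
Dynamic pressure q = 0.5 × 0.819 × 227² = 21100 Pa.
Required CL = L/(qS) = 63961/(21100·48.8) = 0.06211.
CD = 0.025 + 0.0513 × 0.06211² = 0.0252.
L/D = CL/CD = 0.06211 / 0.0252 = 2.47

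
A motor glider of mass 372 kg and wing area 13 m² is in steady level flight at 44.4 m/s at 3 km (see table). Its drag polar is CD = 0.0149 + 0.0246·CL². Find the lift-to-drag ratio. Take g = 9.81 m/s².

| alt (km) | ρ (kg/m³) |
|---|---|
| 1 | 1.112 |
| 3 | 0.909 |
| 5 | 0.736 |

At 3 km, from the table: ρ = 0.909 kg/m³.
In steady level flight, lift balances weight: W = mg = 372 × 9.81 = 3649.3 N.
q = ½ρv² = ½ × 0.909 × 44.4² = 896 Pa.
CL = W/(q·S) = 3649.3 / (896 × 13) = 0.3133.
CD = 0.0149 + 0.0246 × 0.3133² = 0.01731.
L/D = CL/CD = 0.3133 / 0.01731 = 18.1

L/D = 18.1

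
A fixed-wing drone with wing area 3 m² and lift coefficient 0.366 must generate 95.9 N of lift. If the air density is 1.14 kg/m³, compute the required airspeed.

v = 12.4 m/s

L = ½ρv²S·CL ⇒ v = √(2L/(ρ·S·CL))
v = √(2 × 95.9 / (1.14 × 3 × 0.366)) = √153.2 = 12.4 m/s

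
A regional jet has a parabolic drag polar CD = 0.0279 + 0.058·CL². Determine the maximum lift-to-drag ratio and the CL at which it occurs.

For CD = CD0 + K·CL², (L/D)max occurs at CL* = √(CD0/K) and equals 1/(2√(K·CD0)).
(L/D)max = 1/(2√(0.058 × 0.0279)) = 1/(2 × 0.04023) = 12.4
CL* = √(0.0279/0.058) = 0.694

(L/D)max = 12.4, at CL = 0.694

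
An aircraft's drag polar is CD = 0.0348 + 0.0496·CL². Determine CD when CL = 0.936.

CD = 0.0348 + 0.0496 × 0.936² = 0.0348 + 0.04345 = 0.0783

CD = 0.0783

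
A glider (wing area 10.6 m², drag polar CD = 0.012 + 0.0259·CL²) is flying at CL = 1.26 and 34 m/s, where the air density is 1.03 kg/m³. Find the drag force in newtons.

CD = 0.012 + 0.0259 × 1.26² = 0.05312
D = ½ρv²S·CD = ½ × 1.03 × 34² × 10.6 × 0.05312 = 335 N

D = 335 N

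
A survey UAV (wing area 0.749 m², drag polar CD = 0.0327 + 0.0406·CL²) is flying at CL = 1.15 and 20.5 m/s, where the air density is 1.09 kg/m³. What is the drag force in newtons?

D = 14.8 N

CD = 0.0327 + 0.0406 × 1.15² = 0.08639
D = ½ρv²S·CD = ½ × 1.09 × 20.5² × 0.749 × 0.08639 = 14.8 N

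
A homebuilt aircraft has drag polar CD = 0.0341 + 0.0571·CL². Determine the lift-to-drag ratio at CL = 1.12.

CD = 0.0341 + 0.0571 × 1.12² = 0.1057
L/D = CL/CD = 1.12 / 0.1057 = 10.6

L/D = 10.6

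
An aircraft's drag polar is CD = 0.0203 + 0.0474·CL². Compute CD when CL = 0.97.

CD = 0.0203 + 0.0474 × 0.97² = 0.0203 + 0.0446 = 0.0649

CD = 0.0649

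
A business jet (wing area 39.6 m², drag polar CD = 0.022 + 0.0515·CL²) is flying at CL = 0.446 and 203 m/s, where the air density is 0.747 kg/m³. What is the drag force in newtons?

D = 19700 N

CD = 0.022 + 0.0515 × 0.446² = 0.03224
D = ½ρv²S·CD = ½ × 0.747 × 203² × 39.6 × 0.03224 = 19700 N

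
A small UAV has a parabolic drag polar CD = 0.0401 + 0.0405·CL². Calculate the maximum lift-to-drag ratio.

(L/D)max = 12.4

For CD = CD0 + K·CL², (L/D)max occurs at CL* = √(CD0/K) and equals 1/(2√(K·CD0)).
(L/D)max = 1/(2√(0.0405 × 0.0401)) = 1/(2 × 0.0403) = 12.4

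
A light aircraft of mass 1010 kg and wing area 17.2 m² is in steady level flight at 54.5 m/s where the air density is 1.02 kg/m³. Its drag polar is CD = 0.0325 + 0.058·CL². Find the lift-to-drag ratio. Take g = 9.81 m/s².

L/D = 9.3

Weight W = mg = 1010 × 9.81 = 9908.1 N; in level flight L = W.
q = ½ρv² = ½ × 1.02 × 54.5² = 1515 Pa.
CL = W/(q·S) = 9908.1 / (1515 × 17.2) = 0.3803.
CD = 0.0325 + 0.058 × 0.3803² = 0.04089.
L/D = CL/CD = 0.3803 / 0.04089 = 9.3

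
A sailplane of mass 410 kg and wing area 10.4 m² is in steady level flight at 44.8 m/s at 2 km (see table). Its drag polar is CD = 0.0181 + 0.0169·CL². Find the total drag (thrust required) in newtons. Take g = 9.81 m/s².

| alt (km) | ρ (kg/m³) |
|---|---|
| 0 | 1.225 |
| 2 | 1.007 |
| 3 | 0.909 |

D = 216 N

At 2 km, from the table: ρ = 1.007 kg/m³.
Level flight ⇒ L = W = m·g = 410 × 9.81 = 4022.1 N.
Dynamic pressure q = 0.5 × 1.007 × 44.8² = 1011 Pa.
Required CL = L/(qS) = 4022.1/(1011·10.4) = 0.3827.
CD = 0.0181 + 0.0169 × 0.3827² = 0.02058.
D = q·S·CD = 1011 × 10.4 × 0.02058 = 216.2 N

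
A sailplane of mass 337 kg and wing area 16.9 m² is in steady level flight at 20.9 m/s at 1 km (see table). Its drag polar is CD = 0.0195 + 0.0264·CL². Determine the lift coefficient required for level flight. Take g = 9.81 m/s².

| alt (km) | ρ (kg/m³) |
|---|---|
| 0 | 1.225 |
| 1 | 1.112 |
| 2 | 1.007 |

At 1 km, from the table: ρ = 1.112 kg/m³.
In steady level flight, lift balances weight: W = mg = 337 × 9.81 = 3306 N.
Dynamic pressure q = 0.5 × 1.112 × 20.9² = 242.9 Pa.
CL = W/(q·S) = 3306 / (242.9 × 16.9) = 0.8055.

CL = 0.805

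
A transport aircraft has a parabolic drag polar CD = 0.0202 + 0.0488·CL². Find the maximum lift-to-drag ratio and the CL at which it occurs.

For CD = CD0 + K·CL², (L/D)max occurs at CL* = √(CD0/K) and equals 1/(2√(K·CD0)).
(L/D)max = 1/(2√(0.0488 × 0.0202)) = 1/(2 × 0.0314) = 15.9
CL* = √(0.0202/0.0488) = 0.643

(L/D)max = 15.9, at CL = 0.643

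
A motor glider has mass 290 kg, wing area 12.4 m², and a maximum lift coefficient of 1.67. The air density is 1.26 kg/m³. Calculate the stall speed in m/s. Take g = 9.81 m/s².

Weight W = mg = 290 × 9.81 = 2845 N.
From L = ½ρV²S·CL,max = W: V_stall = √(2W/(ρSCL,max)) = √(2·2845/(1.26·12.4·1.67))
V_stall = √218.1 = 14.8 m/s

V_stall = 14.8 m/s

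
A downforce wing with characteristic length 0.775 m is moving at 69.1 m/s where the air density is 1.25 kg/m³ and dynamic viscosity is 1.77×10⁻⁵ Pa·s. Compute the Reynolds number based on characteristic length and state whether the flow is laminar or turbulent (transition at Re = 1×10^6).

Re = 3.78×10^6 (turbulent)

Re = ρ·v·c/μ = 1.25 × 69.1 × 0.775 / (1.77×10⁻⁵) = 3.78×10^6
Since 3.78×10^6 > 1×10^6, the flow is turbulent.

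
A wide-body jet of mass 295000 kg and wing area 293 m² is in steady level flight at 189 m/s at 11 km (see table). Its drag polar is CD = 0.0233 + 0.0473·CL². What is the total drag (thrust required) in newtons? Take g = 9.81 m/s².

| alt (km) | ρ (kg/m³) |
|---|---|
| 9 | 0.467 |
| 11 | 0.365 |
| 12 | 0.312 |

At 11 km, from the table: ρ = 0.365 kg/m³.
Level flight ⇒ L = W = m·g = 295000 × 9.81 = 2.894×10^6 N.
q = ½ρv² = ½ × 0.365 × 189² = 6519 Pa.
Required CL = L/(qS) = 2.894×10^6/(6519·293) = 1.515.
CD = 0.0233 + 0.0473 × 1.515² = 0.1319.
D = q·S·CD = 6519 × 293 × 0.1319 = 2.519×10^5 N

D = 2.52×10^5 N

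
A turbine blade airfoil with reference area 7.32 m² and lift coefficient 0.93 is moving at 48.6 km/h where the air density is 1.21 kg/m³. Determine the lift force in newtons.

Convert speed: v = 48.6 km/h ÷ 3.6 = 13.5 m/s.
Dynamic pressure q = ½ρv² = ½ × 1.21 × 13.5² = 110.3 Pa.
L = q·S·CL = 110.3 × 7.32 × 0.93 = 751 N

L = 751 N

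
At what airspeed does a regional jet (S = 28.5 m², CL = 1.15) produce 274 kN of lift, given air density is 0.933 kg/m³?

v = 134 m/s

L = ½ρv²S·CL ⇒ v = √(2L/(ρ·S·CL))
v = √(2 × 2.74×10^5 / (0.933 × 28.5 × 1.15)) = √17920 = 134 m/s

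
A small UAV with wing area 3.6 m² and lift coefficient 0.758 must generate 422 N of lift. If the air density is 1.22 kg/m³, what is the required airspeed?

L = ½ρv²S·CL ⇒ v = √(2L/(ρ·S·CL))
v = √(2 × 422 / (1.22 × 3.6 × 0.758)) = √253.5 = 15.9 m/s

v = 15.9 m/s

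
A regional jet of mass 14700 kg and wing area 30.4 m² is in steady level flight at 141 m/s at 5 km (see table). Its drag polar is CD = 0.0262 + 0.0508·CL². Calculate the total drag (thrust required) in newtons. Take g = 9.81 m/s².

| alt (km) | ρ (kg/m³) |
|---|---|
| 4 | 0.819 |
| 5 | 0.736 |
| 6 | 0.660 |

D = 10600 N

At 5 km, from the table: ρ = 0.736 kg/m³.
Weight W = mg = 14700 × 9.81 = 1.4421×10^5 N; in level flight L = W.
q = ½ρv² = ½ × 0.736 × 141² = 7316 Pa.
CL = 2W/(ρv²S) = 2×1.4421×10^5/(0.736×141²×30.4) = 0.6484.
CD = 0.0262 + 0.0508 × 0.6484² = 0.04756.
D = q·S·CD = 7316 × 30.4 × 0.04756 = 10580 N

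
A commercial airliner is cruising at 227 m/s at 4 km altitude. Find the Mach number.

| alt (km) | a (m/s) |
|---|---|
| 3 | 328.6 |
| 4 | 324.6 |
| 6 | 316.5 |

At 4 km, from the table: a = 324.6 m/s.
M = v/a = 227 / 324.6 = 0.699

M = 0.699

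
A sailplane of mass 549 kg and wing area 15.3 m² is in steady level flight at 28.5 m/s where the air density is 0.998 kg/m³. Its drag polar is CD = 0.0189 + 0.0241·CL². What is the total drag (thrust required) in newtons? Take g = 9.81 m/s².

D = 230 N

Level flight ⇒ L = W = m·g = 549 × 9.81 = 5385.7 N.
q = ½ρv² = ½ × 0.998 × 28.5² = 405.3 Pa.
CL = W/(q·S) = 5385.7 / (405.3 × 15.3) = 0.8685.
CD = 0.0189 + 0.0241 × 0.8685² = 0.03708.
D = q·S·CD = 405.3 × 15.3 × 0.03708 = 229.9 N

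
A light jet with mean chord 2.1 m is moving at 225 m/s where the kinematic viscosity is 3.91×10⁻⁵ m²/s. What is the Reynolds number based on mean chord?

Re = v·c/ν = 225 × 2.1 / (3.91×10⁻⁵) = 1.21×10^7

Re = 1.21×10^7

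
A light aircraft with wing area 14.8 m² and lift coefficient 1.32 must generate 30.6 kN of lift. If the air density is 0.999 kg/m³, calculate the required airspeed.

v = 56 m/s

L = ½ρv²S·CL ⇒ v = √(2L/(ρ·S·CL))
v = √(2 × 30600 / (0.999 × 14.8 × 1.32)) = √3136 = 56 m/s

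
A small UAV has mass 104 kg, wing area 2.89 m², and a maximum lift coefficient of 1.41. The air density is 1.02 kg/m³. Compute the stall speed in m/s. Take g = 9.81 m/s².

At stall, lift equals weight: L = W = m·g = 104 × 9.81 = 1020 N.
From L = ½ρV²S·CL,max = W: V_stall = √(2W/(ρSCL,max)) = √(2·1020/(1.02·2.89·1.41))
V_stall = √490.9 = 22.2 m/s

V_stall = 22.2 m/s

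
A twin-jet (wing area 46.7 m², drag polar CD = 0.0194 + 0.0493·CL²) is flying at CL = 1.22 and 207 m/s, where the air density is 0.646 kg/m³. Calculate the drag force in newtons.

CD = 0.0194 + 0.0493 × 1.22² = 0.09278
D = ½ρv²S·CD = ½ × 0.646 × 207² × 46.7 × 0.09278 = 60000 N

D = 60000 N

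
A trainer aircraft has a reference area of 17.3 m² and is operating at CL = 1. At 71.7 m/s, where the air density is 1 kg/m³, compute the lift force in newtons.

Dynamic pressure q = ½ρv² = ½ × 1 × 71.7² = 2570 Pa.
L = q·S·CL = 2570 × 17.3 × 1 = 44500 N ≈ 44.5 kN

L = 44500 N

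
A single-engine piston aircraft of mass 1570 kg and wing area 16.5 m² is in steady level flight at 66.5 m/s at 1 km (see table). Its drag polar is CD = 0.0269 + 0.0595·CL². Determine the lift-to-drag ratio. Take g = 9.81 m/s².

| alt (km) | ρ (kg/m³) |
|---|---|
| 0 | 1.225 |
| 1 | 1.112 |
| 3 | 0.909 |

At 1 km, from the table: ρ = 1.112 kg/m³.
In steady level flight, lift balances weight: W = mg = 1570 × 9.81 = 15402 N.
Dynamic pressure q = 0.5 × 1.112 × 66.5² = 2459 Pa.
CL = W/(q·S) = 15402 / (2459 × 16.5) = 0.3796.
CD = 0.0269 + 0.0595 × 0.3796² = 0.03548.
L/D = CL/CD = 0.3796 / 0.03548 = 10.7

L/D = 10.7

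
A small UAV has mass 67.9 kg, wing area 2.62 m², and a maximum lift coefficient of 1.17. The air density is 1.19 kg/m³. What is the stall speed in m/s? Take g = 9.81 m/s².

V_stall = 19.1 m/s

At stall, lift equals weight: L = W = m·g = 67.9 × 9.81 = 666.1 N.
V_stall = √(2W/(ρ·S·CL,max)) = √(2 × 666.1 / (1.19 × 2.62 × 1.17))
V_stall = √365.2 = 19.1 m/s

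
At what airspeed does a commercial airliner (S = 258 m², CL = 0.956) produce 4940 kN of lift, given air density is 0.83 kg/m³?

v = 220 m/s

L = ½ρv²S·CL ⇒ v = √(2L/(ρ·S·CL))
v = √(2 × 4.94×10^6 / (0.83 × 258 × 0.956)) = √48260 = 220 m/s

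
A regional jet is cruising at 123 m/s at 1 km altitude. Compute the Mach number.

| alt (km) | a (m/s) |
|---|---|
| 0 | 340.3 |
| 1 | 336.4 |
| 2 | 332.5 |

At 1 km, from the table: a = 336.4 m/s.
M = v/a = 123 / 336.4 = 0.366

M = 0.366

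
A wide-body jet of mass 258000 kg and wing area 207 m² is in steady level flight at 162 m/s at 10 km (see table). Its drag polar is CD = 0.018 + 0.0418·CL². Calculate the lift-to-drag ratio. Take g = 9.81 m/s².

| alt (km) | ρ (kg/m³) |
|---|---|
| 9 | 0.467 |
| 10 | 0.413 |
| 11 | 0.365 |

L/D = 9.78

At 10 km, from the table: ρ = 0.413 kg/m³.
Weight W = mg = 258000 × 9.81 = 2.531×10^6 N; in level flight L = W.
q = ½ρv² = ½ × 0.413 × 162² = 5419 Pa.
CL = 2W/(ρv²S) = 2×2.531×10^6/(0.413×162²×207) = 2.256.
CD = 0.018 + 0.0418 × 2.256² = 0.2308.
L/D = CL/CD = 2.256 / 0.2308 = 9.78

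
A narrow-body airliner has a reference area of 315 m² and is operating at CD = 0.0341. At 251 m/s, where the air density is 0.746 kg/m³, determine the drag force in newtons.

D = 2.52×10^5 N

Dynamic pressure q = ½ρv² = ½ × 0.746 × 251² = 23500 Pa.
D = q·S·CD = 23500 × 315 × 0.0341 = 2.52×10^5 N ≈ 252 kN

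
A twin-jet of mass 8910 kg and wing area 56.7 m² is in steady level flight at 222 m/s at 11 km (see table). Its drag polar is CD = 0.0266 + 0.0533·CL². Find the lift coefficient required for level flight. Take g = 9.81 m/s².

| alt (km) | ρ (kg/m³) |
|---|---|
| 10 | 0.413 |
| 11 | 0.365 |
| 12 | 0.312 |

CL = 0.171

At 11 km, from the table: ρ = 0.365 kg/m³.
In steady level flight, lift balances weight: W = mg = 8910 × 9.81 = 87407 N.
Dynamic pressure q = 0.5 × 0.365 × 222² = 8994 Pa.
CL = W/(q·S) = 87407 / (8994 × 56.7) = 0.1714.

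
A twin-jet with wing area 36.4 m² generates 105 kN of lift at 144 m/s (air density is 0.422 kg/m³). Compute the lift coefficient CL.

CL = 0.659

From L = ½ρv²S·CL, rearranging gives CL = 2L/(ρv²S).
CL = 2 × 1.05×10^5 / (0.422 × 144² × 36.4) = 0.659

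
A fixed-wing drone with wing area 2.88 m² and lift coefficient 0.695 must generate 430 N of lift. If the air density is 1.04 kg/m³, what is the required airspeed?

L = ½ρv²S·CL ⇒ v = √(2L/(ρ·S·CL))
v = √(2 × 430 / (1.04 × 2.88 × 0.695)) = √413.1 = 20.3 m/s

v = 20.3 m/s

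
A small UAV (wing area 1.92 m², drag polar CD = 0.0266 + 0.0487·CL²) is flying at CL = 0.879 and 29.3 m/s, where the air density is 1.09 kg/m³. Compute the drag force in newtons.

CD = 0.0266 + 0.0487 × 0.879² = 0.06423
D = ½ρv²S·CD = ½ × 1.09 × 29.3² × 1.92 × 0.06423 = 57.7 N

D = 57.7 N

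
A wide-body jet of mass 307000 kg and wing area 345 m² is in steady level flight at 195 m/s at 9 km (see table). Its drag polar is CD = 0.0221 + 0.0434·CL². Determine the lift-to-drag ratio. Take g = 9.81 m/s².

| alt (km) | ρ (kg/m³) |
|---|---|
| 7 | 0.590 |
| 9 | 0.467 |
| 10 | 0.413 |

At 9 km, from the table: ρ = 0.467 kg/m³.
In steady level flight, lift balances weight: W = mg = 307000 × 9.81 = 3.0117×10^6 N.
Dynamic pressure q = 0.5 × 0.467 × 195² = 8879 Pa.
CL = W/(q·S) = 3.0117×10^6 / (8879 × 345) = 0.9832.
CD = 0.0221 + 0.0434 × 0.9832² = 0.06405.
L/D = CL/CD = 0.9832 / 0.06405 = 15.3

L/D = 15.3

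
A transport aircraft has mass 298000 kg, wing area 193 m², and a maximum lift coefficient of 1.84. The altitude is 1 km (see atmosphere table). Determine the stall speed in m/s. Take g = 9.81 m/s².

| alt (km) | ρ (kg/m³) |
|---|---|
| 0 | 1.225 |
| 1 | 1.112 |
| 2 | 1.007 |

At 1 km, from the table: ρ = 1.112 kg/m³.
Stall occurs when L = W at CL,max. W = mg = 298000 × 9.81 = 2.923×10^6 N.
From L = ½ρV²S·CL,max = W: V_stall = √(2W/(ρSCL,max)) = √(2·2.923×10^6/(1.112·193·1.84))
V_stall = √14810 = 122 m/s

V_stall = 122 m/s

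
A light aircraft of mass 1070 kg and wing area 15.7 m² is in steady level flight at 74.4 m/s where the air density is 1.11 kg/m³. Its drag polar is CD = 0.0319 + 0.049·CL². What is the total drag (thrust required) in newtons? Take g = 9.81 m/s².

Level flight ⇒ L = W = m·g = 1070 × 9.81 = 10497 N.
Dynamic pressure q = 0.5 × 1.11 × 74.4² = 3072 Pa.
Required CL = L/(qS) = 10497/(3072·15.7) = 0.2176.
CD = 0.0319 + 0.049 × 0.2176² = 0.03422.
D = q·S·CD = 3072 × 15.7 × 0.03422 = 1651 N

D = 1650 N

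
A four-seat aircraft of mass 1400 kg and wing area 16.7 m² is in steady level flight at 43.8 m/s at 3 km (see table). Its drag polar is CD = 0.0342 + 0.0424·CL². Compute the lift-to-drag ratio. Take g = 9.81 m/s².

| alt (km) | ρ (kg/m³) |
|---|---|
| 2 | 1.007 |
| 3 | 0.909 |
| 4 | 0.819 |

L/D = 13.1

At 3 km, from the table: ρ = 0.909 kg/m³.
Level flight ⇒ L = W = m·g = 1400 × 9.81 = 13734 N.
Dynamic pressure q = 0.5 × 0.909 × 43.8² = 871.9 Pa.
Required CL = L/(qS) = 13734/(871.9·16.7) = 0.9432.
CD = 0.0342 + 0.0424 × 0.9432² = 0.07192.
L/D = CL/CD = 0.9432 / 0.07192 = 13.1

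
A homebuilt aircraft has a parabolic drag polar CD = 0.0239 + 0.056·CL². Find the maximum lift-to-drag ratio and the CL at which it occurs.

(L/D)max = 13.7, at CL = 0.653

For CD = CD0 + K·CL², (L/D)max occurs at CL* = √(CD0/K) and equals 1/(2√(K·CD0)).
(L/D)max = 1/(2√(0.056 × 0.0239)) = 1/(2 × 0.03658) = 13.7
CL* = √(0.0239/0.056) = 0.653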